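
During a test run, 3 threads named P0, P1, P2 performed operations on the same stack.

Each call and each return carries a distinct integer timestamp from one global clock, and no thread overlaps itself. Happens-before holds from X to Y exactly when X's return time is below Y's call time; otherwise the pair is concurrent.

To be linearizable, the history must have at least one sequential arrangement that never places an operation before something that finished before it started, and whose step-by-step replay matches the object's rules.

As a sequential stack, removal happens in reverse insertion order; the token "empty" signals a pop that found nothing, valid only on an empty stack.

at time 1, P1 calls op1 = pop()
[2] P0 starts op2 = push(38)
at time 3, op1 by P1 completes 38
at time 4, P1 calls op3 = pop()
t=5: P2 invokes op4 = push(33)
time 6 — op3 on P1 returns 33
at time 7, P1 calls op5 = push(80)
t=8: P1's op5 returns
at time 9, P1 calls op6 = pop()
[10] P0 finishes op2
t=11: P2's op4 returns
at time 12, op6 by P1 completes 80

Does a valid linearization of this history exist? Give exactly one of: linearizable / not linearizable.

a witness: op2, op1, op4, op3, op5, op6
after step 1 (op2 push(38)): stack <38>
after step 2 (op1 pop() → 38): stack <>
after step 3 (op4 push(33)): stack <33>
after step 4 (op3 pop() → 33): stack <>
after step 5 (op5 push(80)): stack <80>
after step 6 (op6 pop() → 80): stack <>

linearizable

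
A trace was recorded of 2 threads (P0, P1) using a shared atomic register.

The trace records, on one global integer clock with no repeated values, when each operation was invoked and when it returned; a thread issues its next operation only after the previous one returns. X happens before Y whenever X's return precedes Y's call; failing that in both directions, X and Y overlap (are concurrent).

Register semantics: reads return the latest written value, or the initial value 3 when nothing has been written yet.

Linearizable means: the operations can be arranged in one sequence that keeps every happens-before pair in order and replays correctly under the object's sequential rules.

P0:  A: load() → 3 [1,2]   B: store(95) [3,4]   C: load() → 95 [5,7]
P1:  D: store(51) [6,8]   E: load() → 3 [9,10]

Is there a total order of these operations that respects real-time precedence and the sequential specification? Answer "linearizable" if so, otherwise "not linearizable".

events 1..9 are fine; event 10 — the response of E at time 10 — makes the prefix non-linearizable
the 5 completed operations admit 2 real-time orders; each fails the atomic register replay
sample order A, B, C, D, E stalls at step 5 — E load() → 3 has no legal effect
sample order A, B, D, C, E stalls at step 4 — C load() → 95 has no legal effect

not linearizable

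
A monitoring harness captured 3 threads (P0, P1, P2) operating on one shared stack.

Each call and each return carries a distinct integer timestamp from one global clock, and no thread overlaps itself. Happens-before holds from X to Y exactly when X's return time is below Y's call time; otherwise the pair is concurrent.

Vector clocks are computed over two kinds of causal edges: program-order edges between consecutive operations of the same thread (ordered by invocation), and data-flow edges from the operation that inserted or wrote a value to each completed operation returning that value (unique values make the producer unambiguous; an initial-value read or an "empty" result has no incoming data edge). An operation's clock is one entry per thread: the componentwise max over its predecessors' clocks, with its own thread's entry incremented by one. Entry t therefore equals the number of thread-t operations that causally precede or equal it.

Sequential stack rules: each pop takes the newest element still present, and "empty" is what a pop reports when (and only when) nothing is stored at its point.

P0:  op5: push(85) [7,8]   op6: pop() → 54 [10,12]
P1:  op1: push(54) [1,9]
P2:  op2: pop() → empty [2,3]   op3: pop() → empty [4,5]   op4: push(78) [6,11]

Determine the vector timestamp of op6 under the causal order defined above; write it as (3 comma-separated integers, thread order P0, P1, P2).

(2, 1, 0)

root op op2, invoked 2: fresh clock plus P2's own tick → (0, 0, 1)
root op op1, invoked 1: fresh clock plus P1's own tick → (0, 1, 0)
root op op5, invoked 7: fresh clock plus P0's own tick → (1, 0, 0)
VC(op3, invoked at 4): max of VC(op2)=(0, 0, 1), then +1 on thread P2 → (0, 0, 2)
VC(op4, invoked at 6): max of VC(op3)=(0, 0, 2), then +1 on thread P2 → (0, 0, 3)
VC(op6, invoked at 10): max of VC(op1)=(0, 1, 0), VC(op5)=(1, 0, 0), then +1 on thread P0 → (2, 1, 0)
target: VC(op6) = (2, 1, 0)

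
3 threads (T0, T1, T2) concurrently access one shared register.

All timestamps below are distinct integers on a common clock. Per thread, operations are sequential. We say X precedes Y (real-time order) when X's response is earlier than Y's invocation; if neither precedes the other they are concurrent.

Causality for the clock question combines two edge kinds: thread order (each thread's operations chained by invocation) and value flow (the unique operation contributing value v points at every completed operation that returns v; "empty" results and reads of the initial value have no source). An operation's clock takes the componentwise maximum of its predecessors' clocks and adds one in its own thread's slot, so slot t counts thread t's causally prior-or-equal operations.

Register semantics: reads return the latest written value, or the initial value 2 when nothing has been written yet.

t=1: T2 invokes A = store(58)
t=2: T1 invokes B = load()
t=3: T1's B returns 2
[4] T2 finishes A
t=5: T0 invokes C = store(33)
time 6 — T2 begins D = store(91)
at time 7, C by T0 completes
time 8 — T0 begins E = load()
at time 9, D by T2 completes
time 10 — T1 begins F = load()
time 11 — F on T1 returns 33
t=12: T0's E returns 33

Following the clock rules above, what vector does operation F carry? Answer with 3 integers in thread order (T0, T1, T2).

(1, 2, 0)

root op A, invoked 1: fresh clock plus T2's own tick → (0, 0, 1)
root op B, invoked 2: fresh clock plus T1's own tick → (0, 1, 0)
root op C, invoked 5: fresh clock plus T0's own tick → (1, 0, 0)
D, invoked 6, takes VC(A)=(0, 0, 1) under max, adds 1 for T2 → (0, 0, 2)
E, invoked 8, takes VC(C)=(1, 0, 0) under max, adds 1 for T0 → (2, 0, 0)
F, invoked 10, takes VC(B)=(0, 1, 0), VC(C)=(1, 0, 0) under max, adds 1 for T1 → (1, 2, 0)
target: VC(F) = (1, 2, 0)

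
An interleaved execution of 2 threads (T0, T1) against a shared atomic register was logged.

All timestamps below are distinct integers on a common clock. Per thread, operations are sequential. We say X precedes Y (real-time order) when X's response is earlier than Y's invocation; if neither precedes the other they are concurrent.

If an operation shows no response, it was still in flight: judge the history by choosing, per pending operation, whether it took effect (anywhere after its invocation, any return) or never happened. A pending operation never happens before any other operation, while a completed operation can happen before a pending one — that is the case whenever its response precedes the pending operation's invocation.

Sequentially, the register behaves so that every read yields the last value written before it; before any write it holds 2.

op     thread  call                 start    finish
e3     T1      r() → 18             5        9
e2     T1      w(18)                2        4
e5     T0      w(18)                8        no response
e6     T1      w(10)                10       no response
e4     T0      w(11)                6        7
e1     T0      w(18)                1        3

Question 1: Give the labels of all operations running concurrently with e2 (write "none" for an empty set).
Answer: e1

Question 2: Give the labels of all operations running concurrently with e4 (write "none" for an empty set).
Answer: e3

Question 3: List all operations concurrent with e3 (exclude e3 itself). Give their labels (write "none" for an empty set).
Answer: e4, e5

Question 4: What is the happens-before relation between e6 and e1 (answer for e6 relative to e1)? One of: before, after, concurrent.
Answer: after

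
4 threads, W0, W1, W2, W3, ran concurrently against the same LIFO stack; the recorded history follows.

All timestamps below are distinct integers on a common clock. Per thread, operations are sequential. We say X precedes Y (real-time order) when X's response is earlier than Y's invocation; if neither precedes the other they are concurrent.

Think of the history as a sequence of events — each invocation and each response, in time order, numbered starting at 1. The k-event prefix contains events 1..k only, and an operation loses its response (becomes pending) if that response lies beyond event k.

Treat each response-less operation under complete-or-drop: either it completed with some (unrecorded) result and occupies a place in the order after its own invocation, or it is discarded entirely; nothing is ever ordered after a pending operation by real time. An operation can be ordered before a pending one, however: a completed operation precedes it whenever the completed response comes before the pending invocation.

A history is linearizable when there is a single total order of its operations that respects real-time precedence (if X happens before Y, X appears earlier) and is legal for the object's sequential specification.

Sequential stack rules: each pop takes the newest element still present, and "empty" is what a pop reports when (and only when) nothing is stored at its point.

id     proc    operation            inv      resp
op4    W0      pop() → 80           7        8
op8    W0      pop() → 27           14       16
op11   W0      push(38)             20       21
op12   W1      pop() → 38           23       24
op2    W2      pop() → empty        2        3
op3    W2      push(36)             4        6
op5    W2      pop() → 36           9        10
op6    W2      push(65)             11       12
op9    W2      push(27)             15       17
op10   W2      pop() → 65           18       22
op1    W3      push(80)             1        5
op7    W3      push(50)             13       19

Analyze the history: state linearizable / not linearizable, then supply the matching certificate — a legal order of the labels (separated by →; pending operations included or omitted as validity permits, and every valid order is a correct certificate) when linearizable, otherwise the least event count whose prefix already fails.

linearizable — witness: op2 → op3 → op1 → op4 → op5 → op6 → op9 → op8 → op10 → op7 → op11 → op12

1. op2 pop() → empty, leaving stack <>
2. op3 push(36), leaving stack <36>
3. op1 push(80), leaving stack <36,80>
4. op4 pop() → 80, leaving stack <36>
5. op5 pop() → 36, leaving stack <>
6. op6 push(65), leaving stack <65>
7. op9 push(27), leaving stack <65,27>
8. op8 pop() → 27, leaving stack <65>
9. op10 pop() → 65, leaving stack <>
10. op7 push(50), leaving stack <50>
11. op11 push(38), leaving stack <50,38>
12. op12 pop() → 38, leaving stack <50>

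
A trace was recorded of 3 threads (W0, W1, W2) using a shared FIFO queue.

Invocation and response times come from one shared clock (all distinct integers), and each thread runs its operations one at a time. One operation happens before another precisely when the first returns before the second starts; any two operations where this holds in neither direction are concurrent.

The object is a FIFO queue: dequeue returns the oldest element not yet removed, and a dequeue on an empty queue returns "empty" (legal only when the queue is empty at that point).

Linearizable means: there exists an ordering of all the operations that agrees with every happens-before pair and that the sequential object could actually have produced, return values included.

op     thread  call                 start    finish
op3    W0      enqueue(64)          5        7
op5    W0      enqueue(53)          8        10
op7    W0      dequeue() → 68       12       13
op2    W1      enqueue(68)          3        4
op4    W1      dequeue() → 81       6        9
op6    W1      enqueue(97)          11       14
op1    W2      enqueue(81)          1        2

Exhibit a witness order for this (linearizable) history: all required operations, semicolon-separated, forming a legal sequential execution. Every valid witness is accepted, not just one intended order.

1. op1 enqueue(81), leaving queue <81>
2. op2 enqueue(68), leaving queue <81,68>
3. op3 enqueue(64), leaving queue <81,68,64>
4. op4 dequeue() → 81, leaving queue <68,64>
5. op5 enqueue(53), leaving queue <68,64,53>
6. op6 enqueue(97), leaving queue <68,64,53,97>
7. op7 dequeue() → 68, leaving queue <64,53,97>

op1; op2; op3; op4; op5; op6; op7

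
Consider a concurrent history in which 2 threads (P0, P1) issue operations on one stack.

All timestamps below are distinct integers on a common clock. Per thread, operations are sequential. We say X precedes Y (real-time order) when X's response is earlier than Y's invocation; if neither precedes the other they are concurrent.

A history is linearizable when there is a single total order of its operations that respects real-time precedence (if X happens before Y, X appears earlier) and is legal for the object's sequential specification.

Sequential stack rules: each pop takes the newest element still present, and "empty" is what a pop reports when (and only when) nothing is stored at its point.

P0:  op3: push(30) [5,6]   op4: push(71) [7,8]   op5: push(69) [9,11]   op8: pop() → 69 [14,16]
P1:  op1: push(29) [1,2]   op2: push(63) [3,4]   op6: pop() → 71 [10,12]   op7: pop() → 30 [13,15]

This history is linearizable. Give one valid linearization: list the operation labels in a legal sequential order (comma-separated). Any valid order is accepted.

op1, op2, op3, op4, op6, op5, op8, op7

1. op1 push(29), leaving stack <29>
2. op2 push(63), leaving stack <29,63>
3. op3 push(30), leaving stack <29,63,30>
4. op4 push(71), leaving stack <29,63,30,71>
5. op6 pop() → 71, leaving stack <29,63,30>
6. op5 push(69), leaving stack <29,63,30,69>
7. op8 pop() → 69, leaving stack <29,63,30>
8. op7 pop() → 30, leaving stack <29,63>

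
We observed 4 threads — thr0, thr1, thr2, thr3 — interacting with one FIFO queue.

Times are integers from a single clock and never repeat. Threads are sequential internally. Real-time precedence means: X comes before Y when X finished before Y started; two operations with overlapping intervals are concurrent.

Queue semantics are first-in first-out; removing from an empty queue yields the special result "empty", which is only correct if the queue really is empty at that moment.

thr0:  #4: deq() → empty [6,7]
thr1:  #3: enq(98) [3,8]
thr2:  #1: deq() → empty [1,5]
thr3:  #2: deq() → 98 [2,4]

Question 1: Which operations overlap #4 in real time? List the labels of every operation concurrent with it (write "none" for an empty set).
#4 runs from 6 to 7; window-overlapping ops are concurrent
#1 [1,5]: before
#2 [2,4]: before
#3 [3,8]: concurrent

#3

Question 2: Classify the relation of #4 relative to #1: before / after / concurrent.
#4 spans [6,7], #1 spans [1,5]
resp(#1)=5 < inv(#4)=6

after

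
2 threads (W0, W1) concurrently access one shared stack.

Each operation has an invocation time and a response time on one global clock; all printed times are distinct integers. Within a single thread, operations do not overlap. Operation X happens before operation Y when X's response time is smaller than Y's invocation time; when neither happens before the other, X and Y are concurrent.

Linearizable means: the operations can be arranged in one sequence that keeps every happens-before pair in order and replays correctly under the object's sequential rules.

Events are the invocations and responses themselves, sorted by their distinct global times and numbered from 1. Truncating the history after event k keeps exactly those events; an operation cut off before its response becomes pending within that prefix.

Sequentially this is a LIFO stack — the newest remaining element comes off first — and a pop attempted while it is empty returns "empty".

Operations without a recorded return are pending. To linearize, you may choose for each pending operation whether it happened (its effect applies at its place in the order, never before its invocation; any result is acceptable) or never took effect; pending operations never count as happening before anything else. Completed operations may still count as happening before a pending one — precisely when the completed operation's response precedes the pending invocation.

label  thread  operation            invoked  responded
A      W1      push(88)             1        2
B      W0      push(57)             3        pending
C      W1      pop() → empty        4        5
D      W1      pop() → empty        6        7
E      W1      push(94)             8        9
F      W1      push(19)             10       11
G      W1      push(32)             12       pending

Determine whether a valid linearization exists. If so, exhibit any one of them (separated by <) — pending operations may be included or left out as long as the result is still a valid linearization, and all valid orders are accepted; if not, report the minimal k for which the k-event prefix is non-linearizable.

not linearizable — minimal violating prefix: 5 events

prefix check: 1..4 passes, 1..5 fails once C's time-5 response joins
exactly one order of the 2 completed ops respects real time; the stack replay fails
include/drop combinations of the 1 pending operation (B) were all tried; none helps
for example A, C (pending dropped) fails at step 2: C pop() → empty is not legal there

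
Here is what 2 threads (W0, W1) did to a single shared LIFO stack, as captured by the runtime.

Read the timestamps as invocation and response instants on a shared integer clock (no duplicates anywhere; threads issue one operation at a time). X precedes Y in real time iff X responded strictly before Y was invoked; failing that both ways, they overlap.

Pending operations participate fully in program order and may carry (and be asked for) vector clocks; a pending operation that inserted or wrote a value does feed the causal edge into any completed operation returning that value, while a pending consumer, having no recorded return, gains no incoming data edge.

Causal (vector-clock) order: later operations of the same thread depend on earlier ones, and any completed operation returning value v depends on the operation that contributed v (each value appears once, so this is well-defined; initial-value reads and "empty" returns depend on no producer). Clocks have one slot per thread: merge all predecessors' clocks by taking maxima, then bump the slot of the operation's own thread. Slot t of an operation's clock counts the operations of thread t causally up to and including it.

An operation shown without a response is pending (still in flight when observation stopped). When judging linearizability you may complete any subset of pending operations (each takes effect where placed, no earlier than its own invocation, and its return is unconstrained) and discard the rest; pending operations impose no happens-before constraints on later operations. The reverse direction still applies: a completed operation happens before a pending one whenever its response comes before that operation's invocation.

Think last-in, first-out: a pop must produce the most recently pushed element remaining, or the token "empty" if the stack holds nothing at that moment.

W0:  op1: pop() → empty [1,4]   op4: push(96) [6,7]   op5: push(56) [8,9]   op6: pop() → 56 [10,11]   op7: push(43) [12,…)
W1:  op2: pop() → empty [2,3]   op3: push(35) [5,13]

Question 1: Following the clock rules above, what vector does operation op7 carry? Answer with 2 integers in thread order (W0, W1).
Answer: (5, 0)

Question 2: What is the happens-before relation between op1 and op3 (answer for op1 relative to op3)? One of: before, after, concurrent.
Answer: before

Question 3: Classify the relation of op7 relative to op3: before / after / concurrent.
Answer: concurrent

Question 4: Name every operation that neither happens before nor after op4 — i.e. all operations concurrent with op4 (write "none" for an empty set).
Answer: op3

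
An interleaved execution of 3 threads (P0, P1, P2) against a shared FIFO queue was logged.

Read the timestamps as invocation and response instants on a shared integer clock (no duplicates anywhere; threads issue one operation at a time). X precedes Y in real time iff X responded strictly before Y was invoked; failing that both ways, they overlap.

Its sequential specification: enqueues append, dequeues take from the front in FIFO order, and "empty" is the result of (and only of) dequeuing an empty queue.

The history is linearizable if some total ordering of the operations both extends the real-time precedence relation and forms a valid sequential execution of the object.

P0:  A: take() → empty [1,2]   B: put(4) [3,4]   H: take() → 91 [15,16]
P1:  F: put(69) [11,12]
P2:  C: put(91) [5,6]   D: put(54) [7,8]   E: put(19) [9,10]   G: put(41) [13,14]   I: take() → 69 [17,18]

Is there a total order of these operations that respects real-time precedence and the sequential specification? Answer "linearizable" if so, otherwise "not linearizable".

not linearizable

the violation lands at event 16, H's response at time 16: events 1..15 linearize, events 1..16 do not
the completed operations (8 total) allow one real-time order; the FIFO queue replay rejects it
sample order A, B, C, D, E, F, G, H stalls at step 8 — H take() → 91 has no legal effect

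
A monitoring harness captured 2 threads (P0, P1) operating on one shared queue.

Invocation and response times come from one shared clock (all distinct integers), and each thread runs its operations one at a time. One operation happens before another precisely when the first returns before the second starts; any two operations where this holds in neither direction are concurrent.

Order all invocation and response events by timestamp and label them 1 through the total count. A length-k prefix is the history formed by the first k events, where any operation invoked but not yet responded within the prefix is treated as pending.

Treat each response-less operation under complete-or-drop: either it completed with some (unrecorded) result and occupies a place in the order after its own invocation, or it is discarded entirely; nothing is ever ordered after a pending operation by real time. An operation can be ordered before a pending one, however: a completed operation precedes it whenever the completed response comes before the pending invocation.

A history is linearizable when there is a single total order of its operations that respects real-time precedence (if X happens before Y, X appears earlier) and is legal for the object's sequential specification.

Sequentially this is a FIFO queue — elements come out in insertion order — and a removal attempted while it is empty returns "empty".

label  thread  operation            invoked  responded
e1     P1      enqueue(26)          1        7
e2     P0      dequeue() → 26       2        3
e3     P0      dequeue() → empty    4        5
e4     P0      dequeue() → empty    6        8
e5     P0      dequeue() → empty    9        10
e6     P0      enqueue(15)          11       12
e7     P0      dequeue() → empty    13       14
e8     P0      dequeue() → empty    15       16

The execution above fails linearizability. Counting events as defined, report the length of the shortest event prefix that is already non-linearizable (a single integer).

14

events 1..13 are still linearizable — one witness is e1, e2, e3, e4, e5, e6:
1. e1 enqueue(26), leaving queue <26>
2. e2 dequeue() → 26, leaving queue <>
3. e3 dequeue() → empty, leaving queue <>
4. e4 dequeue() → empty, leaving queue <>
5. e5 dequeue() → empty, leaving queue <>
6. e6 enqueue(15), leaving queue <15>
adding event 14 (e7 responds at 14) leaves no legal real-time order
for example e1, e2, e3, e4, e5, e6, e7 fails at step 7: e7 dequeue() → empty is not legal there
for example e2, e1, e3, e4, e5, e6, e7 fails at step 1: e2 dequeue() → 26 is not legal there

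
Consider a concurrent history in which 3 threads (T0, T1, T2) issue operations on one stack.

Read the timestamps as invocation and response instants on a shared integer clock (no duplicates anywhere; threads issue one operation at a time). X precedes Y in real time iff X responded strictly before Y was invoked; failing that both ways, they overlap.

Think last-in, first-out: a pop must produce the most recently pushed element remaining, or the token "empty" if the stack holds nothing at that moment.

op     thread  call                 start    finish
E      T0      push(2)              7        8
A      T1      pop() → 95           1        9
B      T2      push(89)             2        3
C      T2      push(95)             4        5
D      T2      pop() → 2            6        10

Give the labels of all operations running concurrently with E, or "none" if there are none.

A, D

E runs from 7 to 8; window-overlapping ops are concurrent
A [1,9]: concurrent
B [2,3]: before
C [4,5]: before
D [6,10]: concurrent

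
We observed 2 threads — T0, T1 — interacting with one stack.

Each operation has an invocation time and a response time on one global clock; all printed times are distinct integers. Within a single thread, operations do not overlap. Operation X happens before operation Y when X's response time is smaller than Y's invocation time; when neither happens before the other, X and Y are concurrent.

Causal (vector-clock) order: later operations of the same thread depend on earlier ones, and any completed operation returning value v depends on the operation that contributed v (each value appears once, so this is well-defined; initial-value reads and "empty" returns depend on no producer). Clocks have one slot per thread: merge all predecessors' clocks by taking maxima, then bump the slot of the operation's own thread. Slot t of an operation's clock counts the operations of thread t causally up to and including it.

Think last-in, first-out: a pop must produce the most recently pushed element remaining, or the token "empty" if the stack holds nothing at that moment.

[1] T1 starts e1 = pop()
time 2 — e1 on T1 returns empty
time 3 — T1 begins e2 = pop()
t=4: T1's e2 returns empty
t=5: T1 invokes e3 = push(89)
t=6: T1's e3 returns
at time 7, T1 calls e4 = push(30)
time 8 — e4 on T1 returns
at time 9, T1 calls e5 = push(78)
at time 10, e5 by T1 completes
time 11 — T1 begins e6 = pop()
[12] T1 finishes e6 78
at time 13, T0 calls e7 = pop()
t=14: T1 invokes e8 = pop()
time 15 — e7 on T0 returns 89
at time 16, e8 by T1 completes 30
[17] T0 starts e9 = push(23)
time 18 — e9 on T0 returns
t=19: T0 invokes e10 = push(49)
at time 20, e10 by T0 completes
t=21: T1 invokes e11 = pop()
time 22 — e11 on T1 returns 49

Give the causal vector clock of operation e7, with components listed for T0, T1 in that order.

(1, 3)

e1, invoked 1, has no incoming edges; only T1's bump applies → (0, 1)
merge at e2 (invoked 3): VC(e1)=(0, 1), own-thread bump on T1 → (0, 2)
merge at e3 (invoked 5): VC(e2)=(0, 2), own-thread bump on T1 → (0, 3)
merge at e4 (invoked 7): VC(e3)=(0, 3), own-thread bump on T1 → (0, 4)
merge at e7 (invoked 13): VC(e3)=(0, 3), own-thread bump on T0 → (1, 3)
merge at e5 (invoked 9): VC(e4)=(0, 4), own-thread bump on T1 → (0, 5)
merge at e9 (invoked 17): VC(e7)=(1, 3), own-thread bump on T0 → (2, 3)
merge at e6 (invoked 11): VC(e5)=(0, 5), own-thread bump on T1 → (0, 6)
merge at e10 (invoked 19): VC(e9)=(2, 3), own-thread bump on T0 → (3, 3)
merge at e8 (invoked 14): VC(e4)=(0, 4), VC(e6)=(0, 6), own-thread bump on T1 → (0, 7)
merge at e11 (invoked 21): VC(e8)=(0, 7), VC(e10)=(3, 3), own-thread bump on T1 → (3, 8)
target: VC(e7) = (1, 3)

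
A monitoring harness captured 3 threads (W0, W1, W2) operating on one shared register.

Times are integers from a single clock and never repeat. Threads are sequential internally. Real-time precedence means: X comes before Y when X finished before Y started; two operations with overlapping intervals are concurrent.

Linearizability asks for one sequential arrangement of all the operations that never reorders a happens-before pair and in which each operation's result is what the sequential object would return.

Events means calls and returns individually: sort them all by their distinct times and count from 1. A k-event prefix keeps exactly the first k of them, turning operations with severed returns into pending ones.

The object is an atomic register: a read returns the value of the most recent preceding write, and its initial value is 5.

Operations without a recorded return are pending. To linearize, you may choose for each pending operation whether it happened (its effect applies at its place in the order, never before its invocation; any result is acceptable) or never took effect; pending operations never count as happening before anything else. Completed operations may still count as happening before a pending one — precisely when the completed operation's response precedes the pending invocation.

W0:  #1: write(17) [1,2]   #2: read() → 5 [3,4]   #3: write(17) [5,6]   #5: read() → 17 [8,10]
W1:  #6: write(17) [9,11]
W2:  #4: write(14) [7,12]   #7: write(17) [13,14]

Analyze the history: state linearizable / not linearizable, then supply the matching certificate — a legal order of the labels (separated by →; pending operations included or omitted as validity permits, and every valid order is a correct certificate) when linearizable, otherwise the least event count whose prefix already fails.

the violation lands at event 4, #2's response at time 4: events 1..3 linearize, events 1..4 do not
exhaustive check: the 2 completed register ops admit one real-time order; illegal
for example #1, #2 fails at step 2: #2 read() → 5 is not legal there

not linearizable — minimal violating prefix: 4 events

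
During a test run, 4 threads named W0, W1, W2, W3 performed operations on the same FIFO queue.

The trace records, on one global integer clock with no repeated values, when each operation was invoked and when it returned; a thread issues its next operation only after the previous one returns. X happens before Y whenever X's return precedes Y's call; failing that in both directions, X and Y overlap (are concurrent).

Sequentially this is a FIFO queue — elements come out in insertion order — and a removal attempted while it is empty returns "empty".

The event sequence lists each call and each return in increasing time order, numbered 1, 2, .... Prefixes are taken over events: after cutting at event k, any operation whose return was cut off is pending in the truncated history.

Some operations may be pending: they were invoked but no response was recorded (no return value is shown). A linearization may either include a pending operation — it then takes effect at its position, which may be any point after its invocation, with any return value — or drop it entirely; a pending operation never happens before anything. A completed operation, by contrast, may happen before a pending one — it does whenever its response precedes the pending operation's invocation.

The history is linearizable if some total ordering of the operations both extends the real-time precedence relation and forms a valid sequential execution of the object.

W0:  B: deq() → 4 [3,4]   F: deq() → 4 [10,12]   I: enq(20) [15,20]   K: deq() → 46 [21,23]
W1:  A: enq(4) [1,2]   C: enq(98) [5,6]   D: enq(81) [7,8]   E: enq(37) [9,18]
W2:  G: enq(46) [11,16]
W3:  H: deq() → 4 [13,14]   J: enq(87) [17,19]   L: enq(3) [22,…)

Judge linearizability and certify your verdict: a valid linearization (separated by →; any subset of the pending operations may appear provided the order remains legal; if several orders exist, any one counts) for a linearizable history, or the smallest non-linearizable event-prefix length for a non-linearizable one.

prefix check: 1..11 passes, 1..12 fails once F's time-12 response joins
the completed operations (5 total) allow one real-time order; the FIFO queue replay rejects it
every completion of the 2 pending operations (E, G) was checked; none linearizes
take A, B, C, D, F (pending dropped): step 5 already fails, because F deq() → 4 cannot occur there

not linearizable — minimal violating prefix: 12 events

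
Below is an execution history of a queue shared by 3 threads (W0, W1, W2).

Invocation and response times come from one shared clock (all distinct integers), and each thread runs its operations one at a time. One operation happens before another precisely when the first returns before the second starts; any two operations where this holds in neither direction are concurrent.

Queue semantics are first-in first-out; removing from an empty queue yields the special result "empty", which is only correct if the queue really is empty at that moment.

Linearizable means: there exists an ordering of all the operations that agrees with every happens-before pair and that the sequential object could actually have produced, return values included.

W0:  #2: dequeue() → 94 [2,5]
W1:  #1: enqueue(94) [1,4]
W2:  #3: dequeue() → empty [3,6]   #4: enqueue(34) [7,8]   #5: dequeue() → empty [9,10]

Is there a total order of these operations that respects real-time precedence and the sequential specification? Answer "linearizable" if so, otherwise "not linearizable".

prefix check: 1..9 passes, 1..10 fails once #5's time-10 response joins
6 orders of the 5 completed queue ops respect real time; none is legal
one such order, #1, #2, #3, #4, #5, breaks at step 5 where #5 dequeue() → empty is illegal
one such order, #1, #3, #2, #4, #5, breaks at step 2 where #3 dequeue() → empty is illegal

not linearizable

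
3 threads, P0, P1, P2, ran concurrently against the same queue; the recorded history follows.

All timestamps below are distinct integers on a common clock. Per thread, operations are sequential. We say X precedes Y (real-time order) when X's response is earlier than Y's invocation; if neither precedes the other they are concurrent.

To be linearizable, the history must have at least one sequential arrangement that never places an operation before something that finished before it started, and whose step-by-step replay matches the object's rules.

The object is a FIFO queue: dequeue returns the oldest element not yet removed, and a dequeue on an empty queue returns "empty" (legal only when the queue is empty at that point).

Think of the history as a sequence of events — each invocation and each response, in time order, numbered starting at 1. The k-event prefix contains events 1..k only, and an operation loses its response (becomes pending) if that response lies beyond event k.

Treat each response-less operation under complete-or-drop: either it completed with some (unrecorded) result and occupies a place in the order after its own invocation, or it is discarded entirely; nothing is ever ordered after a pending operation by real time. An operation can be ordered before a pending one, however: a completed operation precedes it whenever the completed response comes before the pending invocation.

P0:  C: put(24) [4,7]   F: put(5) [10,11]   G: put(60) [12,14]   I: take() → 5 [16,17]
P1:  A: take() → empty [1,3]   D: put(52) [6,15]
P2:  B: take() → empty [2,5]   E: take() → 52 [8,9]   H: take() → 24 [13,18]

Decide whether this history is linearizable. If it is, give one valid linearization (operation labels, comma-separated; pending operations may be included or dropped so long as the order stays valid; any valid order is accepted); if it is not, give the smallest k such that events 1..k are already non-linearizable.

linearizable — witness: A, B, D, C, E, F, G, H, I

step 1: A take() → empty — queue <>
step 2: B take() → empty — queue <>
step 3: D put(52) — queue <52>
step 4: C put(24) — queue <52,24>
step 5: E take() → 52 — queue <24>
step 6: F put(5) — queue <24,5>
step 7: G put(60) — queue <24,5,60>
step 8: H take() → 24 — queue <5,60>
step 9: I take() → 5 — queue <60>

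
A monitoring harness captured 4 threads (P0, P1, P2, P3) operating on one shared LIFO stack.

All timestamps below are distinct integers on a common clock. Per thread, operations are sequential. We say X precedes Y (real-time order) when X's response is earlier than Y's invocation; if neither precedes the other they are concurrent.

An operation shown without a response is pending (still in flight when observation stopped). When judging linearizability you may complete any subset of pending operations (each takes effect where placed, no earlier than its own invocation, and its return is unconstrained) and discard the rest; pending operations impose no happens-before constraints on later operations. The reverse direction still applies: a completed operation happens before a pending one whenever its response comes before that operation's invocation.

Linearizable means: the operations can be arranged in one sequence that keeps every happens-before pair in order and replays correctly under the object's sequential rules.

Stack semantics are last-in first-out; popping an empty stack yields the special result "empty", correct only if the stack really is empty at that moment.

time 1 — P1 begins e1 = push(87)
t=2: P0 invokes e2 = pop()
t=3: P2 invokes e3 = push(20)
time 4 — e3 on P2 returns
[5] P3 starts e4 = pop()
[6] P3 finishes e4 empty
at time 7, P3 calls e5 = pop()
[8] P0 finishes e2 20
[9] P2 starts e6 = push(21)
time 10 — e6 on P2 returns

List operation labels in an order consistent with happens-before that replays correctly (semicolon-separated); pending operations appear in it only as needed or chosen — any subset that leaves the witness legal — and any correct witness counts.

e3; e2; e4; e1; e5; e6

1. e3 push(20), leaving stack <20>
2. e2 pop() → 20, leaving stack <>
3. e4 pop() → empty, leaving stack <>
4. e1 push(87) (pending, included), leaving stack <87>
5. e5 pop() (pending, included), leaving stack <>
6. e6 push(21), leaving stack <21>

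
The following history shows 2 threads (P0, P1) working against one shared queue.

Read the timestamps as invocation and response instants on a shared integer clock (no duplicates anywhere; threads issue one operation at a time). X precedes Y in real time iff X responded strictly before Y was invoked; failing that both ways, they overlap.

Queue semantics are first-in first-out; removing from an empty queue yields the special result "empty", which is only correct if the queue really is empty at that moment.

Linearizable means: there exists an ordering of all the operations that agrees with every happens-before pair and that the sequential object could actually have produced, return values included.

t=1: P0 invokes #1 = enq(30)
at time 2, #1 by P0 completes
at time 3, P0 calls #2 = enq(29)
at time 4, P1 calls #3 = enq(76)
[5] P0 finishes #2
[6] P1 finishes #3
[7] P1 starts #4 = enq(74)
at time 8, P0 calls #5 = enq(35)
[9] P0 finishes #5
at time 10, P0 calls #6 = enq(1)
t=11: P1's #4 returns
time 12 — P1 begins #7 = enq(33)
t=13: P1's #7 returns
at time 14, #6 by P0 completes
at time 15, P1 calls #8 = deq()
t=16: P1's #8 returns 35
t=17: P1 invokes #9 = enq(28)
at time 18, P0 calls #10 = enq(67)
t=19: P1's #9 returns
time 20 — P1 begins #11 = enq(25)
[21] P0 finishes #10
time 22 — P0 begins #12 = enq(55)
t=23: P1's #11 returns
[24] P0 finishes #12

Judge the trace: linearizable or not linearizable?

not linearizable

prefix check: 1..15 passes, 1..16 fails once #8's time-16 response joins
the 8 completed operations admit 10 real-time orders; each fails the queue replay
take #1, #2, #3, #4, #5, #6, #7, #8: step 8 already fails, because #8 deq() → 35 cannot occur there
take #1, #2, #3, #4, #5, #7, #6, #8: step 8 already fails, because #8 deq() → 35 cannot occur there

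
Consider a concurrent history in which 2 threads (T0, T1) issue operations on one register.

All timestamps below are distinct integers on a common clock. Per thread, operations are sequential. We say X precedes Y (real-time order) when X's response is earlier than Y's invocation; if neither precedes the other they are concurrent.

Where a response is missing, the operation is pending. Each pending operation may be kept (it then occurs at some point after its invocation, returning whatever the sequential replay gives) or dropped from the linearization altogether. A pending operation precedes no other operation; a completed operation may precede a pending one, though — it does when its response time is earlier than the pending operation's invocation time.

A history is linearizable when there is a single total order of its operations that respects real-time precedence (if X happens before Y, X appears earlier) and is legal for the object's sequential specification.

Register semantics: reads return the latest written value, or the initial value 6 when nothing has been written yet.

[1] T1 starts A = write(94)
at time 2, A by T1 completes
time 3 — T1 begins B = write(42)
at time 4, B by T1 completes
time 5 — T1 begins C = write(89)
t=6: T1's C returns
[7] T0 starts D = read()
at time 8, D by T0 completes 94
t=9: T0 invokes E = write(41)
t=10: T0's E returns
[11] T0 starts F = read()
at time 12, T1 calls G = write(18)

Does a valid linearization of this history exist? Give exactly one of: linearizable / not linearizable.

through event 7 a valid linearization exists; event 8 (D responding at time 8) ends that
the sole real-time-consistent order of 4 completed operations fails the register replay
take A, B, C, D: step 4 already fails, because D read() → 94 cannot occur there

not linearizable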